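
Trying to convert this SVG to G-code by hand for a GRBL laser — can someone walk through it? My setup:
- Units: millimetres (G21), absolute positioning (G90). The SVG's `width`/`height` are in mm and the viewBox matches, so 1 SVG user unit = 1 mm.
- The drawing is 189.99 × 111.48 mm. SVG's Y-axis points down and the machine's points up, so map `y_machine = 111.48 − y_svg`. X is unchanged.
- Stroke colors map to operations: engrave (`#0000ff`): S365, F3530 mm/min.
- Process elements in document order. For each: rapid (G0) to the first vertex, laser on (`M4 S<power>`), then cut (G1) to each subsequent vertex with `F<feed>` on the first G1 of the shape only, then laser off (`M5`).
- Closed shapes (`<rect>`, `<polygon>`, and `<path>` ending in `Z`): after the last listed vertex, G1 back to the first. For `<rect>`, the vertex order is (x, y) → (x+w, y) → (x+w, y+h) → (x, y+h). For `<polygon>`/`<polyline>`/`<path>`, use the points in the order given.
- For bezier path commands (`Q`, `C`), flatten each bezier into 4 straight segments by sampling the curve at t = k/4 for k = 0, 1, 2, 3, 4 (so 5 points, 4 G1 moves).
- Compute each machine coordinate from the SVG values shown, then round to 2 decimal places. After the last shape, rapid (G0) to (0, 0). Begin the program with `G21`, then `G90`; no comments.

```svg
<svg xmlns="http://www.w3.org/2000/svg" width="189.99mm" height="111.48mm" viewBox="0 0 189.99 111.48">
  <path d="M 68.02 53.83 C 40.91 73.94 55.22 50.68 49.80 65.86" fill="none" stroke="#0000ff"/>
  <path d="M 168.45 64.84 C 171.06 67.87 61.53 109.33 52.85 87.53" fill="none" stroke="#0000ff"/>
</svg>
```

G21
G90
G0 X68.02 Y57.65
M4 S365
G1 X54.50 Y49.42 F3530
G1 X50.78 Y49.79
G1 X51.12 Y51.08
G1 X49.80 Y45.62
M5
G0 X168.45 Y46.64
M4 S365
G1 X152.71 Y38.75 F3530
G1 X114.88 Y25.98
G1 X74.94 Y17.87
G1 X52.85 Y23.95
M5
G0 X0.00 Y0.00

viewBox `0 0 189.99 111.48` with mm width/height → 1 unit = 1 mm. Flip: y_m = 111.48 − y_svg.

**Shape 1** — `<path>` cubic bezier, stroke `#0000ff` → engrave (S365, F3530). Control points (SVG): P0=(68.02,53.83), P1=(40.91,73.94), P2=(55.22,50.68), P3=(49.80,65.86); sampled at t=k/4. Machine vertices: (68.02,57.65) → (54.50,49.42) → (50.78,49.79) → (51.12,51.08) → (49.80,45.62). Open path.

**Shape 2** — `<path>` cubic bezier, stroke `#0000ff` → engrave (S365, F3530). Control points (SVG): P0=(168.45,64.84), P1=(171.06,67.87), P2=(61.53,109.33), P3=(52.85,87.53); sampled at t=k/4. Machine vertices: (168.45,46.64) → (152.71,38.75) → (114.88,25.98) → (74.94,17.87) → (52.85,23.95). Open path.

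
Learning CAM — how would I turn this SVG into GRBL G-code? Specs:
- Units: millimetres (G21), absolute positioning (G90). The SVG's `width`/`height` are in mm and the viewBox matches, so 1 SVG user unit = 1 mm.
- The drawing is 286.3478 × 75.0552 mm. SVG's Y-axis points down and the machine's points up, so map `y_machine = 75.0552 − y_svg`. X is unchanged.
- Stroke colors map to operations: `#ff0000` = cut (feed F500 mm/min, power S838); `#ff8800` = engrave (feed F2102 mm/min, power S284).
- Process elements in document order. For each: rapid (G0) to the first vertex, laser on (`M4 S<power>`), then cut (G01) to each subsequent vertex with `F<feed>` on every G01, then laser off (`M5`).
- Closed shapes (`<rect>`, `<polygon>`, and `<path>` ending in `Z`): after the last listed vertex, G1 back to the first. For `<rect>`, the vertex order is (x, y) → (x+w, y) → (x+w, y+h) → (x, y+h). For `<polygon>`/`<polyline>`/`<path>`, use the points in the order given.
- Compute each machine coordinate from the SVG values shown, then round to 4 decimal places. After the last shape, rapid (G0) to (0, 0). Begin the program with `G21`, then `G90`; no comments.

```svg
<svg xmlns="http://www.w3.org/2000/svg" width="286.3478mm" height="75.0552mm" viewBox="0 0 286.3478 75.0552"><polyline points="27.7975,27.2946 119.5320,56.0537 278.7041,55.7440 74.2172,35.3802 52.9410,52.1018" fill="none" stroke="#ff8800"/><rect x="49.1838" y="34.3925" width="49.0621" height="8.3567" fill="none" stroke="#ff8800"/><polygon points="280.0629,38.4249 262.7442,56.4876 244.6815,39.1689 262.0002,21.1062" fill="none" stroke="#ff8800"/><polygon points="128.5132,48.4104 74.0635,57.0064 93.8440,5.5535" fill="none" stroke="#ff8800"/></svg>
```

viewBox `0 0 286.3478 75.0552` with mm width/height → 1 unit = 1 mm. Flip: y_m = 75.0552 − y_svg.

**Shape 1** — `<polyline>` open polyline, stroke `#ff8800` → engrave (S284, F2102). Machine vertices: (27.7975,47.7606) → (119.5320,19.0015) → (278.7041,19.3112) → (74.2172,39.6750) → (52.9410,22.9534). Open path.

**Shape 2** — `<rect>` rectangle, stroke `#ff8800` → engrave (S284, F2102). Machine vertices: (49.1838,40.6627) → (98.2459,40.6627) → (98.2459,32.3060) → (49.1838,32.3060) → (49.1838,40.6627). Closed: final G1 returns to the first vertex.

**Shape 3** — `<polygon>` regular polygon, stroke `#ff8800` → engrave (S284, F2102). Machine vertices: (280.0629,36.6303) → (262.7442,18.5676) → (244.6815,35.8863) → (262.0002,53.9490) → (280.0629,36.6303). Closed: final G1 returns to the first vertex.

**Shape 4** — `<polygon>` regular polygon, stroke `#ff8800` → engrave (S284, F2102). Machine vertices: (128.5132,26.6448) → (74.0635,18.0488) → (93.8440,69.5017) → (128.5132,26.6448). Closed: final G1 returns to the first vertex.

G21
G90
G0 X27.7975 Y47.7606
M4 S284
G01 X119.5320 Y19.0015 F2102
G01 X278.7041 Y19.3112 F2102
G01 X74.2172 Y39.6750 F2102
G01 X52.9410 Y22.9534 F2102
M5
G0 X49.1838 Y40.6627
M4 S284
G01 X98.2459 Y40.6627 F2102
G01 X98.2459 Y32.3060 F2102
G01 X49.1838 Y32.3060 F2102
G01 X49.1838 Y40.6627 F2102
M5
G0 X280.0629 Y36.6303
M4 S284
G01 X262.7442 Y18.5676 F2102
G01 X244.6815 Y35.8863 F2102
G01 X262.0002 Y53.9490 F2102
G01 X280.0629 Y36.6303 F2102
M5
G0 X128.5132 Y26.6448
M4 S284
G01 X74.0635 Y18.0488 F2102
G01 X93.8440 Y69.5017 F2102
G01 X128.5132 Y26.6448 F2102
M5
G0 X0.0000 Y0.0000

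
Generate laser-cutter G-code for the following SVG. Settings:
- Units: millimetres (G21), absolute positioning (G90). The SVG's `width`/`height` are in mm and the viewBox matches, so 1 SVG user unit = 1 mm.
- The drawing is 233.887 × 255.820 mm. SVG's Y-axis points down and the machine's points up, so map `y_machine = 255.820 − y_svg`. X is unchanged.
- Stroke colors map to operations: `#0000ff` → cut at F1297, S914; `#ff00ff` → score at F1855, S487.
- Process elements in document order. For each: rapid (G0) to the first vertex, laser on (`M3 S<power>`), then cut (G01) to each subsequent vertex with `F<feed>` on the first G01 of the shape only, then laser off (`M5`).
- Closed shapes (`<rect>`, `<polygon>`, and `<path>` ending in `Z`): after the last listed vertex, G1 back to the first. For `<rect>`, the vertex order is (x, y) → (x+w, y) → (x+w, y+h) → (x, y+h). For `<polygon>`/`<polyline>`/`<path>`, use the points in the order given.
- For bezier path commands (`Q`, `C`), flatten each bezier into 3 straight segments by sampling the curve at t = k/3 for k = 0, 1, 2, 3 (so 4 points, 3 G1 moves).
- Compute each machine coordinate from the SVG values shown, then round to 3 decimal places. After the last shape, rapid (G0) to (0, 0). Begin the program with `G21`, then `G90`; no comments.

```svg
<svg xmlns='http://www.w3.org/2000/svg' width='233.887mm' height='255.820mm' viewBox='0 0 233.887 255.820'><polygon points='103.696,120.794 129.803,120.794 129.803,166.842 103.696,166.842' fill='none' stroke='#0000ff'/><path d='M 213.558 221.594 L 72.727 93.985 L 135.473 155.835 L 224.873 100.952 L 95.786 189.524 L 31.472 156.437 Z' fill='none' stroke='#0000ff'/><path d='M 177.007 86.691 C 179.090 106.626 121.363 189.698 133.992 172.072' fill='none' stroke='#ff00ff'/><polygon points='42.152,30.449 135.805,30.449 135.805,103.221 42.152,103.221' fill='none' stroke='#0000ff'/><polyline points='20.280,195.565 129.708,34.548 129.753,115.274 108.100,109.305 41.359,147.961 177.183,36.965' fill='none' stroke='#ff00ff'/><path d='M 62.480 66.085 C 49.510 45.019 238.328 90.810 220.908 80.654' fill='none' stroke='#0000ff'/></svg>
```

G21
G90
G0 X103.696 Y135.026
M3 S914
G01 X129.803 Y135.026 F1297
G01 X129.803 Y88.978
G01 X103.696 Y88.978
G01 X103.696 Y135.026
M5
G0 X213.558 Y34.226
M3 S914
G01 X72.727 Y161.835 F1297
G01 X135.473 Y99.985
G01 X224.873 Y154.868
G01 X95.786 Y66.296
G01 X31.472 Y99.383
G01 X213.558 Y34.226
M5
G0 X177.007 Y169.129
M3 S487
G01 X163.974 Y134.216 F1855
G01 X139.994 Y93.620
G01 X133.992 Y83.748
M5
G0 X42.152 Y225.371
M3 S914
G01 X135.805 Y225.371 F1297
G01 X135.805 Y152.599
G01 X42.152 Y152.599
G01 X42.152 Y225.371
M5
G0 X20.280 Y60.255
M3 S487
G01 X129.708 Y221.272 F1855
G01 X129.753 Y140.546
G01 X108.100 Y146.515
G01 X41.359 Y107.859
G01 X177.183 Y218.855
M5
G0 X62.480 Y189.735
M3 S914
G01 X101.661 Y193.064 F1297
G01 X184.694 Y179.111
G01 X220.908 Y175.166
M5
G0 X0.000 Y0.000

viewBox `0 0 233.887 255.820` with mm width/height → 1 unit = 1 mm. Flip: y_m = 255.820 − y_svg.

**Shape 1** — `<polygon>` rectangle, stroke `#0000ff` → cut (S914, F1297). Machine vertices: (103.696,135.026) → (129.803,135.026) → (129.803,88.978) → (103.696,88.978) → (103.696,135.026). Closed: final G1 returns to the first vertex.

**Shape 2** — `<path>` closed polygon, stroke `#0000ff` → cut (S914, F1297). Machine vertices: (213.558,34.226) → (72.727,161.835) → (135.473,99.985) → (224.873,154.868) → (95.786,66.296) → (31.472,99.383) → (213.558,34.226). Closed: final G1 returns to the first vertex.

**Shape 3** — `<path>` cubic bezier, stroke `#ff00ff` → score (S487, F1855). Control points (SVG): P0=(177.007,86.691), P1=(179.090,106.626), P2=(121.363,189.698), P3=(133.992,172.072); sampled at t=k/3. Machine vertices: (177.007,169.129) → (163.974,134.216) → (139.994,93.620) → (133.992,83.748). Open path.

**Shape 4** — `<polygon>` rectangle, stroke `#0000ff` → cut (S914, F1297). Machine vertices: (42.152,225.371) → (135.805,225.371) → (135.805,152.599) → (42.152,152.599) → (42.152,225.371). Closed: final G1 returns to the first vertex.

**Shape 5** — `<polyline>` open polyline, stroke `#ff00ff` → score (S487, F1855). Machine vertices: (20.280,60.255) → (129.708,221.272) → (129.753,140.546) → (108.100,146.515) → (41.359,107.859) → (177.183,218.855). Open path.

**Shape 6** — `<path>` cubic bezier, stroke `#0000ff` → cut (S914, F1297). Control points (SVG): P0=(62.480,66.085), P1=(49.510,45.019), P2=(238.328,90.810), P3=(220.908,80.654); sampled at t=k/3. Machine vertices: (62.480,189.735) → (101.661,193.064) → (184.694,179.111) → (220.908,175.166). Open path.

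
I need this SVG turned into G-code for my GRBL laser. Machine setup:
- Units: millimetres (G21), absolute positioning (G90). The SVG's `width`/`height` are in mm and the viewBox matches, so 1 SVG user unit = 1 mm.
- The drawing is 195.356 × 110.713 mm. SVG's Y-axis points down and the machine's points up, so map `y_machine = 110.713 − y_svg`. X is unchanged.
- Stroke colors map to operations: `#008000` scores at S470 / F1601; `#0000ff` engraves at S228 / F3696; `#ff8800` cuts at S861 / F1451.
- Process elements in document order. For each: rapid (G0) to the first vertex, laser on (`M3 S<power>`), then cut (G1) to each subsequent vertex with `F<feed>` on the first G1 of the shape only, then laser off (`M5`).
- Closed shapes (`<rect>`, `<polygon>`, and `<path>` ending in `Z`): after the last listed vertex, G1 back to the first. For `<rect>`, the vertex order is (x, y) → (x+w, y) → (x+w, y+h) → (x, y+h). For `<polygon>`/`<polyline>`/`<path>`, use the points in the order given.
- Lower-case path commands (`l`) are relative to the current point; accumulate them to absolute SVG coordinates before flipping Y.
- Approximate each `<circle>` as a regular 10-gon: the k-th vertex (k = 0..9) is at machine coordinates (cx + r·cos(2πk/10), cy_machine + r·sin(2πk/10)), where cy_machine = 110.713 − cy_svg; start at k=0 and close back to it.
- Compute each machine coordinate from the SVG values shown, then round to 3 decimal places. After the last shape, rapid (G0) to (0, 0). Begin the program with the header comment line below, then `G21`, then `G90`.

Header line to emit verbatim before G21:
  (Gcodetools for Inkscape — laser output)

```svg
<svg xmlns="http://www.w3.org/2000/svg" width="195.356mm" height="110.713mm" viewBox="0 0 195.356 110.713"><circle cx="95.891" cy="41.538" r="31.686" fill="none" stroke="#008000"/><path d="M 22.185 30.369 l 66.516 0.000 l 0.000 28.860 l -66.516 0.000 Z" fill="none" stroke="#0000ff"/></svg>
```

viewBox `0 0 195.356 110.713` with mm width/height → 1 unit = 1 mm. Flip: y_m = 110.713 − y_svg.

**Shape 1** — `<circle>` circle, stroke `#008000` → score (S470, F1601). Machine vertices: (127.577,69.175) → (121.526,87.800) → (105.683,99.310) → (86.099,99.310) → (70.256,87.800) → (64.205,69.175) → (70.256,50.550) → (86.099,39.040) → (105.683,39.040) → (121.526,50.550) → (127.577,69.175). Closed: final G1 returns to the first vertex.

**Shape 2** — `<path>` rectangle, stroke `#0000ff` → engrave (S228, F3696). Machine vertices: (22.185,80.344) → (88.701,80.344) → (88.701,51.484) → (22.185,51.484) → (22.185,80.344). Closed: final G1 returns to the first vertex.

(Gcodetools for Inkscape — laser output)
G21
G90
G0 X127.577 Y69.175
M3 S470
G1 X121.526 Y87.800 F1601
G1 X105.683 Y99.310
G1 X86.099 Y99.310
G1 X70.256 Y87.800
G1 X64.205 Y69.175
G1 X70.256 Y50.550
G1 X86.099 Y39.040
G1 X105.683 Y39.040
G1 X121.526 Y50.550
G1 X127.577 Y69.175
M5
G0 X22.185 Y80.344
M3 S228
G1 X88.701 Y80.344 F3696
G1 X88.701 Y51.484
G1 X22.185 Y51.484
G1 X22.185 Y80.344
M5
G0 X0.000 Y0.000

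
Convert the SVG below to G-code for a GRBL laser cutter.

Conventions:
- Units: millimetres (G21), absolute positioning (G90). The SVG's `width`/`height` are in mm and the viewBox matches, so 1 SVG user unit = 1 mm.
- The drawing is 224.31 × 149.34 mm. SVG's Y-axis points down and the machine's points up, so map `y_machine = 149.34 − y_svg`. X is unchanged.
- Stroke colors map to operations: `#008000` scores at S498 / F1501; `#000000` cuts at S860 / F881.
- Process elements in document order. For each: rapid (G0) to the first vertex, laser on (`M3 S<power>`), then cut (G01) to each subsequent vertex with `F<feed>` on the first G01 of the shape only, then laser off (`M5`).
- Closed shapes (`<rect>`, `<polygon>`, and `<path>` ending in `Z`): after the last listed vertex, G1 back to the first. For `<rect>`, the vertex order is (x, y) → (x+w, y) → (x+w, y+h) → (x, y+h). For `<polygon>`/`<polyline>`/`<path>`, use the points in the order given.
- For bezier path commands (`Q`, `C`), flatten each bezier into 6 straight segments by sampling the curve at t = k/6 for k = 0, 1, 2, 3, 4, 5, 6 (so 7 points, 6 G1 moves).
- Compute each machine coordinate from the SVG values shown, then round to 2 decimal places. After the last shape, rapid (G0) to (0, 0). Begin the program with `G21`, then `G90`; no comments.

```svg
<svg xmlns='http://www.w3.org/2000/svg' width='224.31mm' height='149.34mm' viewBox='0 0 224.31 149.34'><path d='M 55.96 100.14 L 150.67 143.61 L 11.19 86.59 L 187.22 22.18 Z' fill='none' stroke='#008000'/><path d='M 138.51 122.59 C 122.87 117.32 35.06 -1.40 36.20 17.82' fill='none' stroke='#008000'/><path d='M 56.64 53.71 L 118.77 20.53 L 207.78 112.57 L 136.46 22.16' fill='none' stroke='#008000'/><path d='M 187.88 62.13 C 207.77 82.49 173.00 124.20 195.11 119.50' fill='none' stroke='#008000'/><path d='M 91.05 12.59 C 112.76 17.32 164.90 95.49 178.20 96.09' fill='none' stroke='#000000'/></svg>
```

Since the viewBox matches the mm dimensions, user units are millimetres directly. The only transform is the Y-flip y_m = 149.34 − y_svg.

Shape 1 is a closed polygon drawn with `<path>`. Its stroke #008000 means score at S498, F1501. After flipping Y the toolpath is (55.96,49.20) → (150.67,5.73) → (11.19,62.75) → (187.22,127.16) → (55.96,49.20), returning to the start.

Shape 2 is a cubic bezier drawn with `<path>`. Its stroke #008000 means score at S498, F1501. After flipping Y the toolpath is (138.51,26.75) → (125.42,37.68) → (104.78,60.53) → (81.06,88.32) → (58.74,114.07) → (42.30,130.80) → (36.20,131.52).

Shape 3 is a open polyline drawn with `<path>`. Its stroke #008000 means score at S498, F1501. After flipping Y the toolpath is (56.64,95.63) → (118.77,128.81) → (207.78,36.77) → (136.46,127.18).

Shape 4 is a cubic bezier drawn with `<path>`. Its stroke #008000 means score at S498, F1501. After flipping Y the toolpath is (187.88,87.21) → (193.79,75.56) → (193.68,62.24) → (190.66,49.13) → (187.83,38.10) → (188.28,31.04) → (195.11,29.84).

Shape 5 is a cubic bezier drawn with `<path>`. Its stroke #000000 means cut at S860, F881. After flipping Y the toolpath is (91.05,136.75) → (104.12,128.96) → (120.34,113.13) → (137.78,93.45) → (154.52,74.11) → (168.63,59.32) → (178.20,53.25).

G21
G90
G0 X55.96 Y49.20
M3 S498
G01 X150.67 Y5.73 F1501
G01 X11.19 Y62.75
G01 X187.22 Y127.16
G01 X55.96 Y49.20
M5
G0 X138.51 Y26.75
M3 S498
G01 X125.42 Y37.68 F1501
G01 X104.78 Y60.53
G01 X81.06 Y88.32
G01 X58.74 Y114.07
G01 X42.30 Y130.80
G01 X36.20 Y131.52
M5
G0 X56.64 Y95.63
M3 S498
G01 X118.77 Y128.81 F1501
G01 X207.78 Y36.77
G01 X136.46 Y127.18
M5
G0 X187.88 Y87.21
M3 S498
G01 X193.79 Y75.56 F1501
G01 X193.68 Y62.24
G01 X190.66 Y49.13
G01 X187.83 Y38.10
G01 X188.28 Y31.04
G01 X195.11 Y29.84
M5
G0 X91.05 Y136.75
M3 S860
G01 X104.12 Y128.96 F881
G01 X120.34 Y113.13
G01 X137.78 Y93.45
G01 X154.52 Y74.11
G01 X168.63 Y59.32
G01 X178.20 Y53.25
M5
G0 X0.00 Y0.00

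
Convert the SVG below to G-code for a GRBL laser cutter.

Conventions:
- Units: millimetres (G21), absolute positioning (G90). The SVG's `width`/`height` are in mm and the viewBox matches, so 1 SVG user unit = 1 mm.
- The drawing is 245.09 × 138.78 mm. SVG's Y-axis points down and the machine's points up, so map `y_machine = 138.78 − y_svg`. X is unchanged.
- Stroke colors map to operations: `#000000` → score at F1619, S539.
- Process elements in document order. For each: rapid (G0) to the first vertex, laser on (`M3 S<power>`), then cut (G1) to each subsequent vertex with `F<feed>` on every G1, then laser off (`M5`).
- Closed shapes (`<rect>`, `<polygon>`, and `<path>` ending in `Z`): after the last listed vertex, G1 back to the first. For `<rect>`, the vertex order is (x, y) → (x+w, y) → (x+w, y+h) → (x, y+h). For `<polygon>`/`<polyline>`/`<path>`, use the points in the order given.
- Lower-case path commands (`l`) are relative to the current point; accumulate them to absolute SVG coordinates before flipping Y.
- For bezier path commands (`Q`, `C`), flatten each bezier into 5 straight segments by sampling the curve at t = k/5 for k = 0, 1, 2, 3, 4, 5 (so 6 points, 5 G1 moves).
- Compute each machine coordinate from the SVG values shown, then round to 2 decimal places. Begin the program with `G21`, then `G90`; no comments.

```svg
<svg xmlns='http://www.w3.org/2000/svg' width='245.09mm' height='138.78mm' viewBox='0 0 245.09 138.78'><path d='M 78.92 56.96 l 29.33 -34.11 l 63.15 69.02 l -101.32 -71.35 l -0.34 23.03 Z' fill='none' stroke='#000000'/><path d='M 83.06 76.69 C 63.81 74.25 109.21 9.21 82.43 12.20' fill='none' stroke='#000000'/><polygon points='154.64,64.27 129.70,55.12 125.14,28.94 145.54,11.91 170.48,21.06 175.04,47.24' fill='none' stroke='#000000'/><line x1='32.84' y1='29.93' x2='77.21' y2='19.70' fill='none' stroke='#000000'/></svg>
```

Since the viewBox matches the mm dimensions, user units are millimetres directly. The only transform is the Y-flip y_m = 138.78 − y_svg.

Shape 1 is a closed polygon drawn with `<path>`. Its stroke #000000 means score at S539, F1619. After flipping Y the toolpath is (78.92,81.82) → (108.25,115.93) → (171.40,46.91) → (70.08,118.26) → (69.74,95.23) → (78.92,81.82), returning to the start.

Shape 2 is a cubic bezier drawn with `<path>`. Its stroke #000000 means score at S539, F1619. After flipping Y the toolpath is (83.06,62.09) → (78.17,70.02) → (82.23,86.71) → (88.68,105.87) → (90.93,121.26) → (82.43,126.58).

Shape 3 is a regular polygon drawn with `<polygon>`. Its stroke #000000 means score at S539, F1619. After flipping Y the toolpath is (154.64,74.51) → (129.70,83.66) → (125.14,109.84) → (145.54,126.87) → (170.48,117.72) → (175.04,91.54) → (154.64,74.51), returning to the start.

Shape 4 is a line segment drawn with `<line>`. Its stroke #000000 means score at S539, F1619. After flipping Y the toolpath is (32.84,108.85) → (77.21,119.08).

G21
G90
G0 X78.92 Y81.82
M3 S539
G1 X108.25 Y115.93 F1619
G1 X171.40 Y46.91 F1619
G1 X70.08 Y118.26 F1619
G1 X69.74 Y95.23 F1619
G1 X78.92 Y81.82 F1619
M5
G0 X83.06 Y62.09
M3 S539
G1 X78.17 Y70.02 F1619
G1 X82.23 Y86.71 F1619
G1 X88.68 Y105.87 F1619
G1 X90.93 Y121.26 F1619
G1 X82.43 Y126.58 F1619
M5
G0 X154.64 Y74.51
M3 S539
G1 X129.70 Y83.66 F1619
G1 X125.14 Y109.84 F1619
G1 X145.54 Y126.87 F1619
G1 X170.48 Y117.72 F1619
G1 X175.04 Y91.54 F1619
G1 X154.64 Y74.51 F1619
M5
G0 X32.84 Y108.85
M3 S539
G1 X77.21 Y119.08 F1619
M5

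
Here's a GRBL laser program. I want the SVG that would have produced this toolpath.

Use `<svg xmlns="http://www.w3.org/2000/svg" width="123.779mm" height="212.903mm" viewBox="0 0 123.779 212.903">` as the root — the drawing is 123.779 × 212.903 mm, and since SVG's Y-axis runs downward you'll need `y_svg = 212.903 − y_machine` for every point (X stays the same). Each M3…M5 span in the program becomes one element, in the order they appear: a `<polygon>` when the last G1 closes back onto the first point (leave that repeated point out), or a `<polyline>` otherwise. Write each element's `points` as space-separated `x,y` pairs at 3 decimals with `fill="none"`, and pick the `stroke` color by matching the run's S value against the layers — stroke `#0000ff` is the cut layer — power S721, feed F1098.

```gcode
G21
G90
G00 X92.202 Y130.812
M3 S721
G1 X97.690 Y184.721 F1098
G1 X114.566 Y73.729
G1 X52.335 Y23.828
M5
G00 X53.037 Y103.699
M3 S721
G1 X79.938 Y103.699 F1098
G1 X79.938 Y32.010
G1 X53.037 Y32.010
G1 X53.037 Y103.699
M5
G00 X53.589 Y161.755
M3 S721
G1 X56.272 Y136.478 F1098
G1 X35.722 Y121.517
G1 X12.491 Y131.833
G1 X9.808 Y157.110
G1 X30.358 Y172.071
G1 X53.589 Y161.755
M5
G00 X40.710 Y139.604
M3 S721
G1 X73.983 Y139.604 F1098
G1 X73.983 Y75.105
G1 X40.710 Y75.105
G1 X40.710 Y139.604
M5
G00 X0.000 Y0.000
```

Each laser-on run becomes one SVG element. Flip Y back into SVG space with y_svg = 212.903 − y_machine. Every run uses S721, so all elements get stroke `#0000ff` (cut).

Run 1: The run is open, so emit a `<polyline>` with points (Y-flipped): 92.202,82.091 97.690,28.182 114.566,139.174 52.335,189.075.

Run 2: The run returns to its start, so emit a `<polygon>` with points (Y-flipped): 53.037,109.204 79.938,109.204 79.938,180.893 53.037,180.893.

Run 3: The run returns to its start, so emit a `<polygon>` with points (Y-flipped): 53.589,51.148 56.272,76.425 35.722,91.386 12.491,81.070 9.808,55.793 30.358,40.832.

Run 4: The run returns to its start, so emit a `<polygon>` with points (Y-flipped): 40.710,73.299 73.983,73.299 73.983,137.798 40.710,137.798.

<svg xmlns="http://www.w3.org/2000/svg" width="123.779mm" height="212.903mm" viewBox="0 0 123.779 212.903">
  <polyline points="92.202,82.091 97.690,28.182 114.566,139.174 52.335,189.075" fill="none" stroke="#0000ff"/>
  <polygon points="53.037,109.204 79.938,109.204 79.938,180.893 53.037,180.893" fill="none" stroke="#0000ff"/>
  <polygon points="53.589,51.148 56.272,76.425 35.722,91.386 12.491,81.070 9.808,55.793 30.358,40.832" fill="none" stroke="#0000ff"/>
  <polygon points="40.710,73.299 73.983,73.299 73.983,137.798 40.710,137.798" fill="none" stroke="#0000ff"/>
</svg>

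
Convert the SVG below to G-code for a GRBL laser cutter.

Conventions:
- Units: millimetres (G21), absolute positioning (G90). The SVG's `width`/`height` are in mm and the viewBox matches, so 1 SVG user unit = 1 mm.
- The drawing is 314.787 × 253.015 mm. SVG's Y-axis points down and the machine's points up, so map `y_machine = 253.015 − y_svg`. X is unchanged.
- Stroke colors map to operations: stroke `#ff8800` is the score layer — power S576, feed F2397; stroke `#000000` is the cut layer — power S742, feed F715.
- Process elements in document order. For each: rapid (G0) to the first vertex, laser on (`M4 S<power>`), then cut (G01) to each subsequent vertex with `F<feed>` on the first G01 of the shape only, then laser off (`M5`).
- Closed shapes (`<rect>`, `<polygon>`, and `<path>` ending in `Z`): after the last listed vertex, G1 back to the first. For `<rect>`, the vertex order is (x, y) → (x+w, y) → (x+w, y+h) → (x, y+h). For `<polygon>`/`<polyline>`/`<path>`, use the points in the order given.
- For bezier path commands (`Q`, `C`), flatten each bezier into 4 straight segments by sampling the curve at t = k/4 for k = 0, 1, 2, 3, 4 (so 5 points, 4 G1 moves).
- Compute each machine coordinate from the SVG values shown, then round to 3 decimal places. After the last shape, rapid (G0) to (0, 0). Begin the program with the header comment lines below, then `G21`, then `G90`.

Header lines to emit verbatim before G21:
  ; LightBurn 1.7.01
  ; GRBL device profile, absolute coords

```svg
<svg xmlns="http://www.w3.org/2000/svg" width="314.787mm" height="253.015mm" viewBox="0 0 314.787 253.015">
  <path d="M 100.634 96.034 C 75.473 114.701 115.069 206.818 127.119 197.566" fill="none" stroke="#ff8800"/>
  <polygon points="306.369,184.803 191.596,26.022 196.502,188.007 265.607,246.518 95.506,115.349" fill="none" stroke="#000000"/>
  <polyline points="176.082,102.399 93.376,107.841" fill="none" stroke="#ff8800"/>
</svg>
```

; LightBurn 1.7.01
; GRBL device profile, absolute coords
G21
G90
G0 X100.634 Y156.981
M4 S576
G01 X92.463 Y131.940 F2397
G01 X99.922 Y95.745
G01 X114.359 Y64.785
G01 X127.119 Y55.449
M5
G0 X306.369 Y68.212
M4 S742
G01 X191.596 Y226.993 F715
G01 X196.502 Y65.008
G01 X265.607 Y6.497
G01 X95.506 Y137.666
G01 X306.369 Y68.212
M5
G0 X176.082 Y150.616
M4 S576
G01 X93.376 Y145.174 F2397
M5
G0 X0.000 Y0.000

viewBox `0 0 314.787 253.015` with mm width/height → 1 unit = 1 mm. Flip: y_m = 253.015 − y_svg.

**Shape 1** — `<path>` cubic bezier, stroke `#ff8800` → score (S576, F2397). Control points (SVG): P0=(100.634,96.034), P1=(75.473,114.701), P2=(115.069,206.818), P3=(127.119,197.566); sampled at t=k/4. Machine vertices: (100.634,156.981) → (92.463,131.940) → (99.922,95.745) → (114.359,64.785) → (127.119,55.449). Open path.

**Shape 2** — `<polygon>` closed polygon, stroke `#000000` → cut (S742, F715). Machine vertices: (306.369,68.212) → (191.596,226.993) → (196.502,65.008) → (265.607,6.497) → (95.506,137.666) → (306.369,68.212). Closed: final G1 returns to the first vertex.

**Shape 3** — `<polyline>` line segment, stroke `#ff8800` → score (S576, F2397). Machine vertices: (176.082,150.616) → (93.376,145.174). Open path.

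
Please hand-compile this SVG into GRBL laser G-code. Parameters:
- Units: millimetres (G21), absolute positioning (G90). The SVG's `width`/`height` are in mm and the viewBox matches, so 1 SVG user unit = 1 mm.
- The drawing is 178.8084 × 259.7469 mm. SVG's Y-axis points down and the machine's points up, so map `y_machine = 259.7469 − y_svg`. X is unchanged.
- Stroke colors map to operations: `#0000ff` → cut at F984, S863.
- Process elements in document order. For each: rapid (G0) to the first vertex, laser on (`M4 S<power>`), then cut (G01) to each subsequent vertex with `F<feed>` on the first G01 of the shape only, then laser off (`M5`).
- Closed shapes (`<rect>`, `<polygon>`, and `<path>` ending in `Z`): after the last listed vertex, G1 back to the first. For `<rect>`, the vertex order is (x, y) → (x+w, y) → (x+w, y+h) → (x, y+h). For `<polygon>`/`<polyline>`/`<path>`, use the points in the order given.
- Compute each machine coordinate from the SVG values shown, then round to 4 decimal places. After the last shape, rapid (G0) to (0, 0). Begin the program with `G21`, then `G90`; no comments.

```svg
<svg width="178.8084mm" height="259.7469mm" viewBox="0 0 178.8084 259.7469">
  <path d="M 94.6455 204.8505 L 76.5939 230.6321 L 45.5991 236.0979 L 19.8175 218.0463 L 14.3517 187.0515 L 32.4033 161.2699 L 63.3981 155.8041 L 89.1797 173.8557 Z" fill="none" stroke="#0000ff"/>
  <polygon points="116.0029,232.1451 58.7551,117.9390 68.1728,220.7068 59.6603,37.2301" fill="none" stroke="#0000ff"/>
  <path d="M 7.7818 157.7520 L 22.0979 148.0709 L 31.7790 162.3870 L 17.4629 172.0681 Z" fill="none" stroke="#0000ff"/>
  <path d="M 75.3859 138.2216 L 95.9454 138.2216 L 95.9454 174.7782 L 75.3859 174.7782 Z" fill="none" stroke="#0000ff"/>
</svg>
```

1 u = 1 mm; y_m = 259.7469 − y.

[1] `<path>` regular polygon, #0000ff→cut S863 F984: (94.6455,54.8964) → (76.5939,29.1148) → (45.5991,23.6490) → (19.8175,41.7006) → (14.3517,72.6954) → (32.4033,98.4770) → (63.3981,103.9428) → (89.1797,85.8912) → (94.6455,54.8964) (closed)

[2] `<polygon>` closed polygon, #0000ff→cut S863 F984: (116.0029,27.6018) → (58.7551,141.8079) → (68.1728,39.0401) → (59.6603,222.5168) → (116.0029,27.6018) (closed)

[3] `<path>` regular polygon, #0000ff→cut S863 F984: (7.7818,101.9949) → (22.0979,111.6760) → (31.7790,97.3599) → (17.4629,87.6788) → (7.7818,101.9949) (closed)

[4] `<path>` rectangle, #0000ff→cut S863 F984: (75.3859,121.5253) → (95.9454,121.5253) → (95.9454,84.9687) → (75.3859,84.9687) → (75.3859,121.5253) (closed)

G21
G90
G0 X94.6455 Y54.8964
M4 S863
G01 X76.5939 Y29.1148 F984
G01 X45.5991 Y23.6490
G01 X19.8175 Y41.7006
G01 X14.3517 Y72.6954
G01 X32.4033 Y98.4770
G01 X63.3981 Y103.9428
G01 X89.1797 Y85.8912
G01 X94.6455 Y54.8964
M5
G0 X116.0029 Y27.6018
M4 S863
G01 X58.7551 Y141.8079 F984
G01 X68.1728 Y39.0401
G01 X59.6603 Y222.5168
G01 X116.0029 Y27.6018
M5
G0 X7.7818 Y101.9949
M4 S863
G01 X22.0979 Y111.6760 F984
G01 X31.7790 Y97.3599
G01 X17.4629 Y87.6788
G01 X7.7818 Y101.9949
M5
G0 X75.3859 Y121.5253
M4 S863
G01 X95.9454 Y121.5253 F984
G01 X95.9454 Y84.9687
G01 X75.3859 Y84.9687
G01 X75.3859 Y121.5253
M5
G0 X0.0000 Y0.0000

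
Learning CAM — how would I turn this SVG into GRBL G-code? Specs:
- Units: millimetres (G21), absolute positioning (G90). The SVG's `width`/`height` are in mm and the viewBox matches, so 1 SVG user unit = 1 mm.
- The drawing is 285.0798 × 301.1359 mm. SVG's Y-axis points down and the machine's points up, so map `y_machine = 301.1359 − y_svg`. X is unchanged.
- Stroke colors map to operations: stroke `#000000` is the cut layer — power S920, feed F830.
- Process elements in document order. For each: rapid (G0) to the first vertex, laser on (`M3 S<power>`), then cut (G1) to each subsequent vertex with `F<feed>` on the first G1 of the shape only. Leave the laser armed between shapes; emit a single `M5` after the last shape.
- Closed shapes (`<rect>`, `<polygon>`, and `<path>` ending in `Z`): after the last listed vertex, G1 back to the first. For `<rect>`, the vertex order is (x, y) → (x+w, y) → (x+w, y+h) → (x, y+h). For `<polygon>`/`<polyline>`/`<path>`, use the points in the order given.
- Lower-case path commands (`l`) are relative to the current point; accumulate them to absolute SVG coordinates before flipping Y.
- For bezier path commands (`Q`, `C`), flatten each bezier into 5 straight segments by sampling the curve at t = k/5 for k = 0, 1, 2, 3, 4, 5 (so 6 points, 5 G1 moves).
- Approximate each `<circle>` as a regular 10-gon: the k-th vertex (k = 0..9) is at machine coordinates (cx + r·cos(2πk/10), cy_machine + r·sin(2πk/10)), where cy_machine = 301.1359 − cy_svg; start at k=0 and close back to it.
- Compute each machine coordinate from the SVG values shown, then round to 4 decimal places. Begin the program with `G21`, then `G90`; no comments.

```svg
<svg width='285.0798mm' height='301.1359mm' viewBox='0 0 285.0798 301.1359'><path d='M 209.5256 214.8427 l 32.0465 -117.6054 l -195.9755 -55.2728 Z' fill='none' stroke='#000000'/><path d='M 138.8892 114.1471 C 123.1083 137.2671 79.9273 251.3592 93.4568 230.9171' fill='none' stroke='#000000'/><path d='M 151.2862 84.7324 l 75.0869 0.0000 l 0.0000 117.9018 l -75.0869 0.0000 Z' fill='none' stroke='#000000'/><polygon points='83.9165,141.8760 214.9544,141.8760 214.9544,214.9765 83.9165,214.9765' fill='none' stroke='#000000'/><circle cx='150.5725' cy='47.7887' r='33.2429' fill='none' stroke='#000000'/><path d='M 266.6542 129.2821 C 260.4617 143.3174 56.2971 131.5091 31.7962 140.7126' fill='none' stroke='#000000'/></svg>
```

Since the viewBox matches the mm dimensions, user units are millimetres directly. The only transform is the Y-flip y_m = 301.1359 − y_svg.

Shape 1 is a closed polygon drawn with `<path>`. Its stroke #000000 means cut at S920, F830. After flipping Y the toolpath is (209.5256,86.2932) → (241.5721,203.8986) → (45.5966,259.1714) → (209.5256,86.2932), returning to the start.

Shape 2 is a cubic bezier drawn with `<path>`. Its stroke #000000 means cut at S920, F830. After flipping Y the toolpath is (138.8892,186.9888) → (126.8055,164.0042) → (112.1832,130.0106) → (99.0594,95.8323) → (91.4715,72.2936) → (93.4568,70.2188).

Shape 3 is a rectangle drawn with `<path>`. Its stroke #000000 means cut at S920, F830. After flipping Y the toolpath is (151.2862,216.4035) → (226.3731,216.4035) → (226.3731,98.5017) → (151.2862,98.5017) → (151.2862,216.4035), returning to the start.

Shape 4 is a rectangle drawn with `<polygon>`. Its stroke #000000 means cut at S920, F830. After flipping Y the toolpath is (83.9165,159.2599) → (214.9544,159.2599) → (214.9544,86.1594) → (83.9165,86.1594) → (83.9165,159.2599), returning to the start.

Shape 5 is a circle drawn with `<circle>`. Its stroke #000000 means cut at S920, F830. After flipping Y the toolpath is (183.8154,253.3472) → (177.4666,272.8869) → (160.8451,284.9631) → (140.2999,284.9631) → (123.6784,272.8869) → (117.3296,253.3472) → (123.6784,233.8075) → (140.2999,221.7313) → (160.8451,221.7313) → (177.4666,233.8075) → (183.8154,253.3472), returning to the start.

Shape 6 is a cubic bezier drawn with `<path>`. Its stroke #000000 means cut at S920, F830. After flipping Y the toolpath is (266.6542,171.8538) → (242.2031,166.1590) → (188.3653,164.4176) → (123.2672,164.3806) → (65.0353,163.7988) → (31.7962,160.4233).

G21
G90
G0 X209.5256 Y86.2932
M3 S920
G1 X241.5721 Y203.8986 F830
G1 X45.5966 Y259.1714
G1 X209.5256 Y86.2932
G0 X138.8892 Y186.9888
M3 S920
G1 X126.8055 Y164.0042 F830
G1 X112.1832 Y130.0106
G1 X99.0594 Y95.8323
G1 X91.4715 Y72.2936
G1 X93.4568 Y70.2188
G0 X151.2862 Y216.4035
M3 S920
G1 X226.3731 Y216.4035 F830
G1 X226.3731 Y98.5017
G1 X151.2862 Y98.5017
G1 X151.2862 Y216.4035
G0 X83.9165 Y159.2599
M3 S920
G1 X214.9544 Y159.2599 F830
G1 X214.9544 Y86.1594
G1 X83.9165 Y86.1594
G1 X83.9165 Y159.2599
G0 X183.8154 Y253.3472
M3 S920
G1 X177.4666 Y272.8869 F830
G1 X160.8451 Y284.9631
G1 X140.2999 Y284.9631
G1 X123.6784 Y272.8869
G1 X117.3296 Y253.3472
G1 X123.6784 Y233.8075
G1 X140.2999 Y221.7313
G1 X160.8451 Y221.7313
G1 X177.4666 Y233.8075
G1 X183.8154 Y253.3472
G0 X266.6542 Y171.8538
M3 S920
G1 X242.2031 Y166.1590 F830
G1 X188.3653 Y164.4176
G1 X123.2672 Y164.3806
G1 X65.0353 Y163.7988
G1 X31.7962 Y160.4233
M5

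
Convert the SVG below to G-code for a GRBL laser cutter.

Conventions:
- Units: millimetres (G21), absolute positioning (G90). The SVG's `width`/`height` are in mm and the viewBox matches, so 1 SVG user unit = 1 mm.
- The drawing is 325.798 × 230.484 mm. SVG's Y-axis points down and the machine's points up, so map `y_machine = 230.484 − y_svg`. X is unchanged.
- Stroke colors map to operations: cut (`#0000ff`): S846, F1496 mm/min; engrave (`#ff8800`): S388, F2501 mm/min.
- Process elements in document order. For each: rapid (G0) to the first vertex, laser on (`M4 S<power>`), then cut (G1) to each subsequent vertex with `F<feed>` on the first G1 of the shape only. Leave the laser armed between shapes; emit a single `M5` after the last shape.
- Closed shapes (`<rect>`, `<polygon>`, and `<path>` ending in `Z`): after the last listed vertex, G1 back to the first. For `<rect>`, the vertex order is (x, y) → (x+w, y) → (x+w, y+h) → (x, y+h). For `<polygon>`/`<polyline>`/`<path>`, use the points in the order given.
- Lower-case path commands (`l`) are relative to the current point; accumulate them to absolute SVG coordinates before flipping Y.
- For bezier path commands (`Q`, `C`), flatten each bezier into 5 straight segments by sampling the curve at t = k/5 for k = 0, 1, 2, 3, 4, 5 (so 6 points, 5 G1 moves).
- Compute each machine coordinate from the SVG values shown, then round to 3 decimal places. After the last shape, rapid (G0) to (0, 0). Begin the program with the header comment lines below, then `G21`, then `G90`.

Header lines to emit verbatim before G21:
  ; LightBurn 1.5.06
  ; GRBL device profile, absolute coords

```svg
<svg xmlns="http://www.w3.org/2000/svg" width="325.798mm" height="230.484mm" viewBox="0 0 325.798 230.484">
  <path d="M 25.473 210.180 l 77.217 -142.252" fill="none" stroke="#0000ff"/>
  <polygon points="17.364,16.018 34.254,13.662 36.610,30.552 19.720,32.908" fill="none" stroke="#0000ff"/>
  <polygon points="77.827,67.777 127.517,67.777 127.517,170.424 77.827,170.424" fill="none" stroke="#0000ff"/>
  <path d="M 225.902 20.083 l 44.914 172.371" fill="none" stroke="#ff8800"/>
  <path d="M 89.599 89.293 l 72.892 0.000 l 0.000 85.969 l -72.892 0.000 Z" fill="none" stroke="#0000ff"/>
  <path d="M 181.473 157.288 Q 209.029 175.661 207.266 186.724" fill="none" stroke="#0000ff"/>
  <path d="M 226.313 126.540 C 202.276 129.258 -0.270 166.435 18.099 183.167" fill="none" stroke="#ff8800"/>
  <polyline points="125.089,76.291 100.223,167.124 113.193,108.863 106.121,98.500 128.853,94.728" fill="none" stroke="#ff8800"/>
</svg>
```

; LightBurn 1.5.06
; GRBL device profile, absolute coords
G21
G90
G0 X25.473 Y20.304
M4 S846
G1 X102.690 Y162.556 F1496
G0 X17.364 Y214.466
M4 S846
G1 X34.254 Y216.822 F1496
G1 X36.610 Y199.932
G1 X19.720 Y197.576
G1 X17.364 Y214.466
G0 X77.827 Y162.707
M4 S846
G1 X127.517 Y162.707 F1496
G1 X127.517 Y60.060
G1 X77.827 Y60.060
G1 X77.827 Y162.707
G0 X225.902 Y210.401
M4 S388
G1 X270.816 Y38.030 F2501
G0 X89.599 Y141.191
M4 S846
G1 X162.491 Y141.191 F1496
G1 X162.491 Y55.222
G1 X89.599 Y55.222
G1 X89.599 Y141.191
G0 X181.473 Y73.196
M4 S846
G1 X191.323 Y66.139 F1496
G1 X198.827 Y59.667
G1 X203.985 Y53.780
G1 X206.798 Y48.478
G1 X207.266 Y43.760
G0 X226.313 Y103.944
M4 S388
G1 X193.665 Y98.617 F2501
G1 X137.347 Y87.656
G1 X76.532 Y73.695
G1 X30.392 Y59.370
G1 X18.099 Y47.317
G0 X125.089 Y154.193
M4 S388
G1 X100.223 Y63.360 F2501
G1 X113.193 Y121.621
G1 X106.121 Y131.984
G1 X128.853 Y135.756
M5
G0 X0.000 Y0.000

viewBox `0 0 325.798 230.484` with mm width/height → 1 unit = 1 mm. Flip: y_m = 230.484 − y_svg.

**Shape 1** — `<path>` line segment, stroke `#0000ff` → cut (S846, F1496). Machine vertices: (25.473,20.304) → (102.690,162.556). Open path.

**Shape 2** — `<polygon>` regular polygon, stroke `#0000ff` → cut (S846, F1496). Machine vertices: (17.364,214.466) → (34.254,216.822) → (36.610,199.932) → (19.720,197.576) → (17.364,214.466). Closed: final G1 returns to the first vertex.

**Shape 3** — `<polygon>` rectangle, stroke `#0000ff` → cut (S846, F1496). Machine vertices: (77.827,162.707) → (127.517,162.707) → (127.517,60.060) → (77.827,60.060) → (77.827,162.707). Closed: final G1 returns to the first vertex.

**Shape 4** — `<path>` line segment, stroke `#ff8800` → engrave (S388, F2501). Machine vertices: (225.902,210.401) → (270.816,38.030). Open path.

**Shape 5** — `<path>` rectangle, stroke `#0000ff` → cut (S846, F1496). Machine vertices: (89.599,141.191) → (162.491,141.191) → (162.491,55.222) → (89.599,55.222) → (89.599,141.191). Closed: final G1 returns to the first vertex.

**Shape 6** — `<path>` quadratic bezier, stroke `#0000ff` → cut (S846, F1496). Control points (SVG): P0=(181.473,157.288), P1=(209.029,175.661), P2=(207.266,186.724); sampled at t=k/5. Machine vertices: (181.473,73.196) → (191.323,66.139) → (198.827,59.667) → (203.985,53.780) → (206.798,48.478) → (207.266,43.760). Open path.

**Shape 7** — `<path>` cubic bezier, stroke `#ff8800` → engrave (S388, F2501). Control points (SVG): P0=(226.313,126.540), P1=(202.276,129.258), P2=(-0.270,166.435), P3=(18.099,183.167); sampled at t=k/5. Machine vertices: (226.313,103.944) → (193.665,98.617) → (137.347,87.656) → (76.532,73.695) → (30.392,59.370) → (18.099,47.317). Open path.

**Shape 8** — `<polyline>` open polyline, stroke `#ff8800` → engrave (S388, F2501). Machine vertices: (125.089,154.193) → (100.223,63.360) → (113.193,121.621) → (106.121,131.984) → (128.853,135.756). Open path.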